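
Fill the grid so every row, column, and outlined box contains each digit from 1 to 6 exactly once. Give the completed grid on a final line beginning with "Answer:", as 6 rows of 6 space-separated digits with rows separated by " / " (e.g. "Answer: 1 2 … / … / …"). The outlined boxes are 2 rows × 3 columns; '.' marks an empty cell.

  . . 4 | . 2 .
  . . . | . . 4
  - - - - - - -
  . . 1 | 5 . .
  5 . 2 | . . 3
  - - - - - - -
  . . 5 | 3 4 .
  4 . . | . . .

Step 1. [r3c5∈{6}] r3c5's peers cover all but 6. So r3c5=6.
Step 2. [r4c2∈{4,6}] r4c2 is the only open cell in row 4 admitting 6, so r4c2=6.
Step 3. [r2c5∈{1,3,5}] across col 5, 3 lands solely at r2c5, so r2c5=3.
Step 4. [r6c4∈{1,2,6}] 2 has one home in col 4: r6c4 ⇒ r6c4=2.
Step 5. [r1c6∈{1,5,6}] 5 has one home in box 2: r1c6. So r1c6=5.
Step 6. [r2c3∈{6}] r2c3 has the single candidate 6, so r2c3=6.
Step 7. [r2c4∈{1}] r2c4 has the single candidate 1. So r2c4=1.
Step 8. [r5c1∈{1,2,6}] in col 1, 6 fits only at r5c1. So r5c1=6.
Step 9. [r5c6∈{1}] nothing but 1 survives at r5c6 ⇒ r5c6=1.
Step 10. [r3c1∈{3}] r3c1 has the single candidate 3. So r3c1=3.
Step 11. [r6c2∈{1,3}] row 6 places 1 nowhere but r6c2 ⇒ r6c2=1.
Step 12. [r2c1∈{2}] r2c1 has the single candidate 2. So r2c1=2.
Step 13. [r6c3∈{3}] nothing but 3 survives at r6c3 ⇒ r6c3=3.
Step 14. [r6c6∈{6}] r6c6 has the single candidate 6 ⇒ r6c6=6.
Step 15. [r1c2∈{3}] only 3 remains possible at r1c2. So r1c2=3.
Step 16. [r1c4∈{6}] nothing but 6 survives at r1c4 ⇒ r1c4=6.
Step 17. [r6c5∈{5}] only 5 remains possible at r6c5. So r6c5=5.
Step 18. [r4c4∈{4}] only 4 remains possible at r4c4 ⇒ r4c4=4.
Step 19. [r3c2∈{4}] r3c2 has the single candidate 4, so r3c2=4.
Step 20. [r3c6∈{2}] r3c6 has the single candidate 2 ⇒ r3c6=2.
Step 21. [r2c2∈{5}] only 5 remains possible at r2c2. So r2c2=5.
Step 22. [r4c5∈{1}] only 1 remains possible at r4c5 ⇒ r4c5=1.
Step 23. [r5c2∈{2}] r5c2 is down to just 2 ⇒ r5c2=2.
Step 24. [r1c1∈{1}] r1c1's peers cover all but 1, so r1c1=1.

Answer: 1 3 4 6 2 5 / 2 5 6 1 3 4 / 3 4 1 5 6 2 / 5 6 2 4 1 3 / 6 2 5 3 4 1 / 4 1 3 2 5 6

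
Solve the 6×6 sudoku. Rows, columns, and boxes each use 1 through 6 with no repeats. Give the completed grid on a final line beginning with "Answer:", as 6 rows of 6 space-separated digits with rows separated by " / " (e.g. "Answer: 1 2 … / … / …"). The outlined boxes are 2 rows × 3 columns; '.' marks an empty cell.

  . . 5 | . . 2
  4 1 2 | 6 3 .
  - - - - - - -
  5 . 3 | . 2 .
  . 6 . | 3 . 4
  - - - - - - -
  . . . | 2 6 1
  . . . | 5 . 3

Step 1. [r5c3∈{4}] only 4 remains possible at r5c3 ⇒ r5c3=4.
Step 2. [r4c3∈{1}] r4c3's peers cover all but 1. So r4c3=1.
Step 3. [r1c5∈{1,4}] col 5 places 1 nowhere but r1c5 ⇒ r1c5=1.
Step 4. [r6c1∈{1,2,6}] 1 has one home in row 6: r6c1, so r6c1=1.
Step 5. [r1c2∈{3}] r1c2's peers cover all but 3. So r1c2=3.
Step 6. [r5c1∈{3}] nothing but 3 survives at r5c1, so r5c1=3.
Step 7. [r3c6∈{6}] nothing but 6 survives at r3c6, so r3c6=6.
Step 8. [r4c1∈{2}] nothing but 2 survives at r4c1. So r4c1=2.
Step 9. [r1c1∈{6}] r1c1's peers cover all but 6, so r1c1=6.
Step 10. [r4c5∈{5}] r4c5 has the single candidate 5 ⇒ r4c5=5.
Step 11. [r6c2∈{2}] r6c2 is down to just 2. So r6c2=2.
Step 12. [r6c5∈{4}] r6c5 has the single candidate 4, so r6c5=4.
Step 13. [r3c4∈{1}] nothing but 1 survives at r3c4, so r3c4=1.
Step 14. [r5c2∈{5}] only 5 remains possible at r5c2. So r5c2=5.
Step 15. [r3c2∈{4}] r3c2's peers cover all but 4, so r3c2=4.
Step 16. [r6c3∈{6}] r6c3 is down to just 6. So r6c3=6.
Step 17. [r2c6∈{5}] r2c6 has the single candidate 5 ⇒ r2c6=5.
Step 18. [r1c4∈{4}] nothing but 4 survives at r1c4 ⇒ r1c4=4.

Answer: 6 3 5 4 1 2 / 4 1 2 6 3 5 / 5 4 3 1 2 6 / 2 6 1 3 5 4 / 3 5 4 2 6 1 / 1 2 6 5 4 3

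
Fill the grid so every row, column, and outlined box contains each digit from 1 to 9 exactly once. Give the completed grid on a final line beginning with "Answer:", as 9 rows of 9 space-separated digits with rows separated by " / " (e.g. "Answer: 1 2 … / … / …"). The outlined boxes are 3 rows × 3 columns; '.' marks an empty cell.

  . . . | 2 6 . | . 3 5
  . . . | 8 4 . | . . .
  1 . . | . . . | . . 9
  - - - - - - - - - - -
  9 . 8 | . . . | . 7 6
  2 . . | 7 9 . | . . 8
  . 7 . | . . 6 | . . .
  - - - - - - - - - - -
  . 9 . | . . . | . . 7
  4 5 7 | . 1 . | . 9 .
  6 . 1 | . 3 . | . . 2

Step 1. [r6c9∈{1,3,4}] in col 9, 4 fits only at r6c9, so r6c9=4.
Step 2. [r9c6∈{4,5,7,8,9}] across row 9, 7 lands solely at r9c6. So r9c6=7.
Step 3. [r9c2∈{8}] only 8 remains possible at r9c2 ⇒ r9c2=8.
Step 4. [r1c2∈{4}] nothing but 4 survives at r1c2 ⇒ r1c2=4.
Step 5. [r7c3∈{2,3}] in box 7, 2 fits only at r7c3, so r7c3=2.
Step 6. [r2c9∈{1}] only 1 remains possible at r2c9 ⇒ r2c9=1.
Step 7. [r6c7∈{1,2,3,5,9}] r6c7 is the only open cell in row 6 admitting 9, so r6c7=9.
Step 8. [r5c3∈{3,4,5,6}] r5c3 is the only open cell in col 3 admitting 4, so r5c3=4.
Step 9. [r5c2∈{1,3,6}] 6 has one home in row 5: r5c2, so r5c2=6.
Step 10. [r4c2∈{1,3}] in col 2, 1 fits only at r4c2. So r4c2=1.
Step 11. [r6c4∈{1,3,5}] r6c4 is the only open cell in col 4 admitting 1, so r6c4=1.
Step 12. [r7c1∈{3}] r7c1 is down to just 3 ⇒ r7c1=3.
Step 13. [r6c1∈{5}] only 5 remains possible at r6c1, so r6c1=5.
Step 14. [r6c8∈{2}] nothing but 2 survives at r6c8, so r6c8=2.
Step 15. [r2c8∈{6}] r2c8 is down to just 6. So r2c8=6.
Step 16. [r9c4∈{4,5,9}] r9c4 is the only open cell in row 9 admitting 9 ⇒ r9c4=9.
Step 17. [r2c1∈{7}] nothing but 7 survives at r2c1. So r2c1=7.
Step 18. [r1c3∈{9}] only 9 remains possible at r1c3. So r1c3=9.
Step 19. [r8c4∈{6}] nothing but 6 survives at r8c4. So r8c4=6.
Step 20. [r7c7∈{1,4,5,6,8}] in row 7, 6 fits only at r7c7, so r7c7=6.
Step 21. [r7c8∈{1,4,5,8}] across row 7, 1 lands solely at r7c8. So r7c8=1.
Step 22. [r8c7∈{3,8}] box 9 places 8 nowhere but r8c7, so r8c7=8.
Step 23. [r5c8∈{5}] r5c8 is down to just 5 ⇒ r5c8=5.
Step 24. [r5c6∈{3}] r5c6's peers cover all but 3. So r5c6=3.
Step 25. [r3c6∈{5}] r3c6 is down to just 5, so r3c6=5.
Step 26. [r7c6∈{4,8}] col 6 places 8 nowhere but r7c6 ⇒ r7c6=8.
Step 27. [r4c6∈{2,4}] in col 6, 4 fits only at r4c6. So r4c6=4.
Step 28. [r4c4∈{5}] r4c4's peers cover all but 5. So r4c4=5.
Step 29. [r9c8∈{4}] r9c8 has the single candidate 4 ⇒ r9c8=4.
Step 30. [r2c7∈{2}] r2c7's peers cover all but 2 ⇒ r2c7=2.
Step 31. [r2c2∈{3}] only 3 remains possible at r2c2 ⇒ r2c2=3.
Step 32. [r3c5∈{7}] r3c5 has the single candidate 7 ⇒ r3c5=7.
Step 33. [r6c3∈{3}] r6c3 is down to just 3 ⇒ r6c3=3.
Step 34. [r7c4∈{4}] only 4 remains possible at r7c4. So r7c4=4.
Step 35. [r3c2∈{2}] r3c2's peers cover all but 2. So r3c2=2.
Step 36. [r1c6∈{1}] r1c6 has the single candidate 1. So r1c6=1.
Step 37. [r3c7∈{4}] r3c7's peers cover all but 4. So r3c7=4.
Step 38. [r2c6∈{9}] nothing but 9 survives at r2c6. So r2c6=9.
Step 39. [r2c3∈{5}] only 5 remains possible at r2c3. So r2c3=5.
Step 40. [r3c8∈{8}] r3c8 is down to just 8, so r3c8=8.
Step 41. [r7c5∈{5}] nothing but 5 survives at r7c5 ⇒ r7c5=5.
Step 42. [r1c1∈{8}] only 8 remains possible at r1c1, so r1c1=8.
Step 43. [r3c4∈{3}] r3c4 has the single candidate 3 ⇒ r3c4=3.
Step 44. [r8c9∈{3}] r8c9 has the single candidate 3 ⇒ r8c9=3.
Step 45. [r4c5∈{2}] r4c5 is down to just 2. So r4c5=2.
Step 46. [r9c7∈{5}] r9c7 is down to just 5, so r9c7=5.
Step 47. [r8c6∈{2}] nothing but 2 survives at r8c6 ⇒ r8c6=2.
Step 48. [r1c7∈{7}] only 7 remains possible at r1c7. So r1c7=7.
Step 49. [r4c7∈{3}] r4c7 is down to just 3. So r4c7=3.
Step 50. [r3c3∈{6}] r3c3 has the single candidate 6, so r3c3=6.
Step 51. [r6c5∈{8}] r6c5 has the single candidate 8 ⇒ r6c5=8.
Step 52. [r5c7∈{1}] nothing but 1 survives at r5c7, so r5c7=1.

Answer: 8 4 9 2 6 1 7 3 5 / 7 3 5 8 4 9 2 6 1 / 1 2 6 3 7 5 4 8 9 / 9 1 8 5 2 4 3 7 6 / 2 6 4 7 9 3 1 5 8 / 5 7 3 1 8 6 9 2 4 / 3 9 2 4 5 8 6 1 7 / 4 5 7 6 1 2 8 9 3 / 6 8 1 9 3 7 5 4 2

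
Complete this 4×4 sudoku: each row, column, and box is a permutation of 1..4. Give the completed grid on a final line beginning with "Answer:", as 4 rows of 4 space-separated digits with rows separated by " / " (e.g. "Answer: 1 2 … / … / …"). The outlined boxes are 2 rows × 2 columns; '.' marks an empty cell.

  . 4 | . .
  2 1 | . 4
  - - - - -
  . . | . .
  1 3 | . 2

Step 1. [r2c3∈{3}] r2c3 has the single candidate 3 ⇒ r2c3=3.
Step 2. [r1c4∈{1}] nothing but 1 survives at r1c4, so r1c4=1.
Step 3. [r3c3∈{1,4}] across row 3, 1 lands solely at r3c3 ⇒ r3c3=1.
Step 4. [r3c4∈{3}] only 3 remains possible at r3c4, so r3c4=3.
Step 5. [r4c3∈{4}] nothing but 4 survives at r4c3 ⇒ r4c3=4.
Step 6. [r3c1∈{4}] only 4 remains possible at r3c1. So r3c1=4.
Step 7. [r3c2∈{2}] r3c2 is down to just 2, so r3c2=2.
Step 8. [r1c3∈{2}] nothing but 2 survives at r1c3 ⇒ r1c3=2.
Step 9. [r1c1∈{3}] r1c1 is down to just 3, so r1c1=3.

Answer: 3 4 2 1 / 2 1 3 4 / 4 2 1 3 / 1 3 4 2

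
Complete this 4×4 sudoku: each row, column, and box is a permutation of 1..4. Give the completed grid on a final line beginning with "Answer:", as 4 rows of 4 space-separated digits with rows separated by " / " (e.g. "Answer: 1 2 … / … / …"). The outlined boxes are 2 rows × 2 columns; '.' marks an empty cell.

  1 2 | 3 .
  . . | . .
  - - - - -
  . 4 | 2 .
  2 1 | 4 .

Step 1. [r2c4∈{1,2,4}] 2 has one home in row 2: r2c4. So r2c4=2.
Step 2. [r3c1∈{3}] r3c1 is down to just 3, so r3c1=3.
Step 3. [r3c4∈{1}] r3c4 has the single candidate 1. So r3c4=1.
Step 4. [r4c4∈{3}] r4c4 is down to just 3, so r4c4=3.
Step 5. [r2c2∈{3}] nothing but 3 survives at r2c2, so r2c2=3.
Step 6. [r1c4∈{4}] r1c4 is down to just 4. So r1c4=4.
Step 7. [r2c3∈{1}] only 1 remains possible at r2c3, so r2c3=1.
Step 8. [r2c1∈{4}] r2c1 is down to just 4, so r2c1=4.

Answer: 1 2 3 4 / 4 3 1 2 / 3 4 2 1 / 2 1 4 3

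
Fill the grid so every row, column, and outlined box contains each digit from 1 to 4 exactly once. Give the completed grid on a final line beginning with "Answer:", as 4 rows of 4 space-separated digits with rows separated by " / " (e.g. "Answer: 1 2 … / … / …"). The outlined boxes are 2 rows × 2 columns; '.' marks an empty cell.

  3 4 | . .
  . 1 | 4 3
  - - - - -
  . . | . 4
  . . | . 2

Step 1. [r3c2∈{2,3}] in col 2, 2 fits only at r3c2. So r3c2=2.
Step 2. [r3c1∈{1}] only 1 remains possible at r3c1, so r3c1=1.
Step 3. [r4c3∈{1,3}] 1 has one home in row 4: r4c3, so r4c3=1.
Step 4. [r1c3∈{2}] only 2 remains possible at r1c3 ⇒ r1c3=2.
Step 5. [r4c2∈{3}] only 3 remains possible at r4c2. So r4c2=3.
Step 6. [r1c4∈{1}] r1c4's peers cover all but 1. So r1c4=1.
Step 7. [r4c1∈{4}] nothing but 4 survives at r4c1. So r4c1=4.
Step 8. [r3c3∈{3}] r3c3 is down to just 3, so r3c3=3.
Step 9. [r2c1∈{2}] r2c1's peers cover all but 2. So r2c1=2.

Answer: 3 4 2 1 / 2 1 4 3 / 1 2 3 4 / 4 3 1 2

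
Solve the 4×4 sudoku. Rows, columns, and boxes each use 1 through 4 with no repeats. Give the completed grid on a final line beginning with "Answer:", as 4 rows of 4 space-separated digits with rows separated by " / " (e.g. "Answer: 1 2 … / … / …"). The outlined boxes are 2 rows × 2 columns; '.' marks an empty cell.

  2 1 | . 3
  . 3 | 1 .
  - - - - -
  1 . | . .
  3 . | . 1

Step 1. [r1c3∈{4}] r1c3's peers cover all but 4 ⇒ r1c3=4.
Step 2. [r4c3∈{2}] r4c3's peers cover all but 2, so r4c3=2.
Step 3. [r3c2∈{2,4}] 2 has one home in row 3: r3c2 ⇒ r3c2=2.
Step 4. [r4c2∈{4}] r4c2's peers cover all but 4 ⇒ r4c2=4.
Step 5. [r2c4∈{2}] r2c4 is down to just 2. So r2c4=2.
Step 6. [r3c4∈{4}] r3c4's peers cover all but 4. So r3c4=4.
Step 7. [r2c1∈{4}] r2c1 has the single candidate 4. So r2c1=4.
Step 8. [r3c3∈{3}] r3c3 is down to just 3, so r3c3=3.

Answer: 2 1 4 3 / 4 3 1 2 / 1 2 3 4 / 3 4 2 1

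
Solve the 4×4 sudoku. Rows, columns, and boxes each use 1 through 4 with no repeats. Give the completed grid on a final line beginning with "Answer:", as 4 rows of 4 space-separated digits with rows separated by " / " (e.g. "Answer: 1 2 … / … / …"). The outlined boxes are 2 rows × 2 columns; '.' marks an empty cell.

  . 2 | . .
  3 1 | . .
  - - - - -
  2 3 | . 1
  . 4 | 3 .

Step 1. [r1c1∈{4}] r1c1 is down to just 4, so r1c1=4.
Step 2. [r2c3∈{2,4}] across col 3, 2 lands solely at r2c3, so r2c3=2.
Step 3. [r3c3∈{4}] nothing but 4 survives at r3c3. So r3c3=4.
Step 4. [r4c4∈{2}] r4c4 has the single candidate 2. So r4c4=2.
Step 5. [r4c1∈{1}] r4c1 is down to just 1. So r4c1=1.
Step 6. [r2c4∈{4}] r2c4 has the single candidate 4. So r2c4=4.
Step 7. [r1c3∈{1}] nothing but 1 survives at r1c3, so r1c3=1.
Step 8. [r1c4∈{3}] nothing but 3 survives at r1c4. So r1c4=3.

Answer: 4 2 1 3 / 3 1 2 4 / 2 3 4 1 / 1 4 3 2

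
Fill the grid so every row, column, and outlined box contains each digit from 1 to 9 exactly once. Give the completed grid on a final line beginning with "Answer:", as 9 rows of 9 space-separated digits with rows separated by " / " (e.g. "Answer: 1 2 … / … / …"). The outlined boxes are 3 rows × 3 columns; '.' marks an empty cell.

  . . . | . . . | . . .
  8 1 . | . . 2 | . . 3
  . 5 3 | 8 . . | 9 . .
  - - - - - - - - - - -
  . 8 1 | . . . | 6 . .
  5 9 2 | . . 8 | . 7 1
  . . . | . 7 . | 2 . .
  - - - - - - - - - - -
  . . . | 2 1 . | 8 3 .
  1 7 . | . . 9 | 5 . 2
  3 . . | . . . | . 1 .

Step 1. [r3c6∈{1,4,6,7}] r3c6 is the only open cell in row 3 admitting 1, so r3c6=1.
Step 2. [r6c4∈{1,3,4,5,6,9}] across row 6, 1 lands solely at r6c4, so r6c4=1.
Step 3. [r4c5∈{2,3,4,5,9}] r4c5 is the only open cell in row 4 admitting 2. So r4c5=2.
Step 4. [r4c4∈{3,4,5,9}] r4c4 is the only open cell in box 5 admitting 9, so r4c4=9.
Step 5. [r4c6∈{3,4,5}] 3 has one home in row 4: r4c6, so r4c6=3.
Step 6. [r6c6∈{4,5,6}] in box 5, 5 fits only at r6c6, so r6c6=5.
Step 7. [r7c3∈{4,5,6,9}] r7c3 is the only open cell in row 7 admitting 5, so r7c3=5.
Step 8. [r9c2∈{2,4,6}] row 9 places 2 nowhere but r9c2. So r9c2=2.
Step 9. [r4c1∈{4,7}] in row 4, 7 fits only at r4c1 ⇒ r4c1=7.
Step 10. [r3c9∈{4,6,7}] row 3 places 7 nowhere but r3c9 ⇒ r3c9=7.
Step 11. [r2c7∈{4}] r2c7 is down to just 4, so r2c7=4.
Step 12. [r7c6∈{4,6,7}] in row 7, 7 fits only at r7c6 ⇒ r7c6=7.
Step 13. [r6c8∈{4,8,9}] 9 has one home in col 8: r6c8, so r6c8=9.
Step 14. [r1c8∈{2,5,6,8}] in col 8, 8 fits only at r1c8 ⇒ r1c8=8.
Step 15. [r1c1∈{2,4,6,9}] across row 1, 2 lands solely at r1c1. So r1c1=2.
Step 16. [r7c1∈{4,6,9}] 9 has one home in col 1: r7c1. So r7c1=9.
Step 17. [r9c9∈{4,6,9}] across row 9, 9 lands solely at r9c9 ⇒ r9c9=9.
Step 18. [r6c2∈{3,4,6}] across row 6, 3 lands solely at r6c2, so r6c2=3.
Step 19. [r6c9∈{4,8}] the pair r6c1,r6c3 in row 6 locks {4,6} between them. So r6c9≠4.
Step 20. [r9c5∈{4,5,6,8}] the pair r3c5,r5c5 in col 5 locks {4,6} between them, so r9c5≠4.
Step 21. [r1c5∈{3,4,5,6,9}] r1c2 and r1c6 in row 1 both hold exactly {4,6}; those values are spoken for ⇒ r1c5≠4.
Step 22. [r8c5∈{3,4,6,8}] r3c5 and r5c5 in col 5 both hold exactly {4,6}; those values are spoken for, so r8c5≠6.
Step 23. [r1c3∈{4,6,7,9}] row 1 has a naked pair {4,6} at r1c2 and r1c6 ⇒ r1c3≠6.
Step 24. [r1c4∈{3,4,5,6,7}] the pair r1c2,r1c6 in row 1 locks {4,6} between them ⇒ r1c4≠4.
Step 25. [r3c8∈{2,6}] the pair r3c1,r3c5 in row 3 locks {4,6} between them ⇒ r3c8≠6.
Step 26. [r2c3∈{6,7,9}] r1c2 and r3c1 in box 1 both hold exactly {4,6}; those values are spoken for. So r2c3≠6.
Step 27. [r1c3∈{4,7,9}] the pair r1c2,r1c6 in row 1 locks {4,6} between them, so r1c3≠4.
Step 28. [r2c5∈{5,6,9}] r3c5 and r5c5 in col 5 both hold exactly {4,6}; those values are spoken for ⇒ r2c5≠6.
Step 29. [r1c4∈{3,5,6,7}] row 1 has a naked pair {4,6} at r1c2 and r1c6. So r1c4≠6.
Step 30. [r9c5∈{5,6,8}] the pair r3c5,r5c5 in col 5 locks {4,6} between them, so r9c5≠6.
Step 31. [r8c5∈{3,4,8}] r3c5 and r5c5 in col 5 both hold exactly {4,6}; those values are spoken for. So r8c5≠4.
Step 32. [r1c5∈{3,5,6,9}] the pair r1c2,r1c6 in row 1 locks {4,6} between them. So r1c5≠6.
Step 33. [r2c4∈{5,6,7}] the pair r1c6,r3c5 in box 2 locks {4,6} between them ⇒ r2c4≠6.
Step 34. [r2c8∈{5,6}] row 2 places 6 nowhere but r2c8 ⇒ r2c8=6.
Step 35. [r8c8∈{4}] r8c8's peers cover all but 4 ⇒ r8c8=4.
Step 36. [r1c9∈{5}] nothing but 5 survives at r1c9 ⇒ r1c9=5.
Step 37. [r7c2∈{4,6}] r7c2 is the only open cell in row 7 admitting 4. So r7c2=4.
Step 38. [r3c1∈{4,6}] across box 1, 4 lands solely at r3c1. So r3c1=4.
Step 39. [r3c5∈{6}] r3c5 has the single candidate 6, so r3c5=6.
Step 40. [r9c6∈{4,6}] across col 6, 6 lands solely at r9c6. So r9c6=6.
Step 41. [r9c4∈{4,5}] across row 9, 4 lands solely at r9c4 ⇒ r9c4=4.
Step 42. [r8c4∈{3}] r8c4 has the single candidate 3, so r8c4=3.
Step 43. [r8c3∈{6,8}] across row 8, 6 lands solely at r8c3, so r8c3=6.
Step 44. [r1c4∈{7}] only 7 remains possible at r1c4. So r1c4=7.
Step 45. [r1c3∈{9}] r1c3 has the single candidate 9. So r1c3=9.
Step 46. [r9c5∈{5,8}] across row 9, 5 lands solely at r9c5, so r9c5=5.
Step 47. [r3c8∈{2}] r3c8's peers cover all but 2, so r3c8=2.
Step 48. [r5c4∈{6}] only 6 remains possible at r5c4, so r5c4=6.
Step 49. [r5c7∈{3}] r5c7's peers cover all but 3, so r5c7=3.
Step 50. [r6c3∈{4}] r6c3 is down to just 4 ⇒ r6c3=4.
Step 51. [r9c3∈{8}] r9c3 has the single candidate 8. So r9c3=8.
Step 52. [r5c5∈{4}] r5c5 has the single candidate 4. So r5c5=4.
Step 53. [r6c9∈{8}] r6c9's peers cover all but 8. So r6c9=8.
Step 54. [r1c7∈{1}] r1c7 is down to just 1, so r1c7=1.
Step 55. [r9c7∈{7}] only 7 remains possible at r9c7 ⇒ r9c7=7.
Step 56. [r4c8∈{5}] nothing but 5 survives at r4c8 ⇒ r4c8=5.
Step 57. [r2c5∈{9}] r2c5's peers cover all but 9, so r2c5=9.
Step 58. [r1c5∈{3}] only 3 remains possible at r1c5. So r1c5=3.
Step 59. [r8c5∈{8}] r8c5's peers cover all but 8 ⇒ r8c5=8.
Step 60. [r4c9∈{4}] r4c9 is down to just 4, so r4c9=4.
Step 61. [r6c1∈{6}] r6c1 is down to just 6. So r6c1=6.
Step 62. [r2c3∈{7}] r2c3's peers cover all but 7 ⇒ r2c3=7.
Step 63. [r2c4∈{5}] nothing but 5 survives at r2c4. So r2c4=5.
Step 64. [r1c2∈{6}] r1c2's peers cover all but 6. So r1c2=6.
Step 65. [r1c6∈{4}] nothing but 4 survives at r1c6. So r1c6=4.
Step 66. [r7c9∈{6}] r7c9 is down to just 6, so r7c9=6.

Answer: 2 6 9 7 3 4 1 8 5 / 8 1 7 5 9 2 4 6 3 / 4 5 3 8 6 1 9 2 7 / 7 8 1 9 2 3 6 5 4 / 5 9 2 6 4 8 3 7 1 / 6 3 4 1 7 5 2 9 8 / 9 4 5 2 1 7 8 3 6 / 1 7 6 3 8 9 5 4 2 / 3 2 8 4 5 6 7 1 9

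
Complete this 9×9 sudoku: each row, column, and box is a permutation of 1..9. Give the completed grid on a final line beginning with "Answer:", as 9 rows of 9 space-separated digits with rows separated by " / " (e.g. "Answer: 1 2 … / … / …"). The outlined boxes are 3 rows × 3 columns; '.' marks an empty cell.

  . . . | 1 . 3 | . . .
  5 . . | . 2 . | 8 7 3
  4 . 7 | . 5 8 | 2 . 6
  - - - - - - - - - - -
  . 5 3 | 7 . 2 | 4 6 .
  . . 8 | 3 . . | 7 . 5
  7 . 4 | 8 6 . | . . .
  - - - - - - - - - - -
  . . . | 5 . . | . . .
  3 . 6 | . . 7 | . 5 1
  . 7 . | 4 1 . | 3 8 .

Step 1. [r8c7∈{9}] nothing but 9 survives at r8c7. So r8c7=9.
Step 2. [r4c5∈{9}] r4c5 is down to just 9. So r4c5=9.
Step 3. [r9c9∈{2}] only 2 remains possible at r9c9 ⇒ r9c9=2.
Step 4. [r9c1∈{9}] nothing but 9 survives at r9c1 ⇒ r9c1=9.
Step 5. [r3c8∈{1,9}] in box 3, 1 fits only at r3c8. So r3c8=1.
Step 6. [r2c6∈{4,6,9}] across row 2, 4 lands solely at r2c6 ⇒ r2c6=4.
Step 7. [r6c9∈{9}] r6c9 is down to just 9, so r6c9=9.
Step 8. [r5c2∈{1,2,6,9}] in row 5, 9 fits only at r5c2. So r5c2=9.
Step 9. [r4c1∈{1}] r4c1 has the single candidate 1 ⇒ r4c1=1.
Step 10. [r6c2∈{2}] nothing but 2 survives at r6c2 ⇒ r6c2=2.
Step 11. [r7c8∈{4}] r7c8 has the single candidate 4 ⇒ r7c8=4.
Step 12. [r8c5∈{8}] nothing but 8 survives at r8c5. So r8c5=8.
Step 13. [r2c4∈{6,9}] r2c4 is the only open cell in col 4 admitting 6, so r2c4=6.
Step 14. [r2c3∈{1,9}] in row 2, 9 fits only at r2c3. So r2c3=9.
Step 15. [r1c3∈{2}] nothing but 2 survives at r1c3 ⇒ r1c3=2.
Step 16. [r1c2∈{6,8}] in col 2, 6 fits only at r1c2. So r1c2=6.
Step 17. [r7c2∈{1,8}] 8 has one home in col 2: r7c2, so r7c2=8.
Step 18. [r5c6∈{1}] only 1 remains possible at r5c6, so r5c6=1.
Step 19. [r9c6∈{6}] only 6 remains possible at r9c6. So r9c6=6.
Step 20. [r7c3∈{1}] nothing but 1 survives at r7c3. So r7c3=1.
Step 21. [r3c2∈{3}] r3c2 has the single candidate 3. So r3c2=3.
Step 22. [r1c8∈{9}] only 9 remains possible at r1c8. So r1c8=9.
Step 23. [r1c1∈{8}] nothing but 8 survives at r1c1. So r1c1=8.
Step 24. [r6c7∈{1}] r6c7 has the single candidate 1. So r6c7=1.
Step 25. [r7c1∈{2}] only 2 remains possible at r7c1, so r7c1=2.
Step 26. [r7c5∈{3}] nothing but 3 survives at r7c5. So r7c5=3.
Step 27. [r2c2∈{1}] nothing but 1 survives at r2c2, so r2c2=1.
Step 28. [r6c6∈{5}] only 5 remains possible at r6c6. So r6c6=5.
Step 29. [r5c1∈{6}] r5c1 has the single candidate 6 ⇒ r5c1=6.
Step 30. [r7c9∈{7}] r7c9's peers cover all but 7, so r7c9=7.
Step 31. [r4c9∈{8}] only 8 remains possible at r4c9, so r4c9=8.
Step 32. [r1c5∈{7}] r1c5 is down to just 7. So r1c5=7.
Step 33. [r7c7∈{6}] nothing but 6 survives at r7c7 ⇒ r7c7=6.
Step 34. [r5c5∈{4}] only 4 remains possible at r5c5. So r5c5=4.
Step 35. [r1c7∈{5}] only 5 remains possible at r1c7. So r1c7=5.
Step 36. [r8c4∈{2}] r8c4's peers cover all but 2, so r8c4=2.
Step 37. [r6c8∈{3}] r6c8 has the single candidate 3, so r6c8=3.
Step 38. [r5c8∈{2}] only 2 remains possible at r5c8 ⇒ r5c8=2.
Step 39. [r3c4∈{9}] nothing but 9 survives at r3c4 ⇒ r3c4=9.
Step 40. [r8c2∈{4}] r8c2 is down to just 4, so r8c2=4.
Step 41. [r7c6∈{9}] r7c6 is down to just 9. So r7c6=9.
Step 42. [r9c3∈{5}] nothing but 5 survives at r9c3, so r9c3=5.
Step 43. [r1c9∈{4}] r1c9 has the single candidate 4. So r1c9=4.

Answer: 8 6 2 1 7 3 5 9 4 / 5 1 9 6 2 4 8 7 3 / 4 3 7 9 5 8 2 1 6 / 1 5 3 7 9 2 4 6 8 / 6 9 8 3 4 1 7 2 5 / 7 2 4 8 6 5 1 3 9 / 2 8 1 5 3 9 6 4 7 / 3 4 6 2 8 7 9 5 1 / 9 7 5 4 1 6 3 8 2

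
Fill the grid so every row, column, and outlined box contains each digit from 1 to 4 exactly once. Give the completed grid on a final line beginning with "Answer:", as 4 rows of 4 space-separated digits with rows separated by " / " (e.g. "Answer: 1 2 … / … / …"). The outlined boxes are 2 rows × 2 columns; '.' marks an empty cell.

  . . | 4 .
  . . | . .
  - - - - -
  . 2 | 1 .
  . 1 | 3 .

Step 1. [r1c2∈{3}] nothing but 3 survives at r1c2 ⇒ r1c2=3.
Step 2. [r4c1∈{4}] nothing but 4 survives at r4c1, so r4c1=4.
Step 3. [r2c3∈{2}] r2c3 has the single candidate 2. So r2c3=2.
Step 4. [r1c4∈{1}] r1c4 is down to just 1. So r1c4=1.
Step 5. [r1c1∈{2}] nothing but 2 survives at r1c1 ⇒ r1c1=2.
Step 6. [r3c1∈{3}] r3c1's peers cover all but 3, so r3c1=3.
Step 7. [r2c2∈{4}] nothing but 4 survives at r2c2, so r2c2=4.
Step 8. [r2c1∈{1}] r2c1 is down to just 1, so r2c1=1.
Step 9. [r4c4∈{2}] r4c4 has the single candidate 2, so r4c4=2.
Step 10. [r3c4∈{4}] r3c4 has the single candidate 4, so r3c4=4.
Step 11. [r2c4∈{3}] r2c4 has the single candidate 3, so r2c4=3.

Answer: 2 3 4 1 / 1 4 2 3 / 3 2 1 4 / 4 1 3 2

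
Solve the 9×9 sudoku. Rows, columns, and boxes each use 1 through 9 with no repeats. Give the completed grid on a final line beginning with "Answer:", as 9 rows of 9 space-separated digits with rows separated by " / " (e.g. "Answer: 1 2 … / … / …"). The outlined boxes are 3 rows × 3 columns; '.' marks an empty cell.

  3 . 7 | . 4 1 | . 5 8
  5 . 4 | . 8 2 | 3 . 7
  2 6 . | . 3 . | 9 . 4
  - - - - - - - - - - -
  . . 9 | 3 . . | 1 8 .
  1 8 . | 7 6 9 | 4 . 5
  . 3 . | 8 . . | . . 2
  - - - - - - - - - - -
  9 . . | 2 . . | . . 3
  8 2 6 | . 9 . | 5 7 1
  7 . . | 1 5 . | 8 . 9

Step 1. [r7c7∈{6}] r7c7 has the single candidate 6, so r7c7=6.
Step 2. [r9c2∈{4}] r9c2's peers cover all but 4, so r9c2=4.
Step 3. [r6c3∈{5}] nothing but 5 survives at r6c3 ⇒ r6c3=5.
Step 4. [r6c6∈{4}] r6c6 is down to just 4. So r6c6=4.
Step 5. [r2c8∈{1,6}] box 3 places 6 nowhere but r2c8 ⇒ r2c8=6.
Step 6. [r2c2∈{1,9}] row 2 places 1 nowhere but r2c2, so r2c2=1.
Step 7. [r3c6∈{5,7}] 7 has one home in row 3: r3c6, so r3c6=7.
Step 8. [r1c2∈{9}] r1c2 is down to just 9 ⇒ r1c2=9.
Step 9. [r6c1∈{6}] nothing but 6 survives at r6c1, so r6c1=6.
Step 10. [r9c3∈{3}] r9c3 has the single candidate 3 ⇒ r9c3=3.
Step 11. [r7c8∈{4}] only 4 remains possible at r7c8, so r7c8=4.
Step 12. [r1c7∈{2}] only 2 remains possible at r1c7, so r1c7=2.
Step 13. [r4c1∈{4}] nothing but 4 survives at r4c1 ⇒ r4c1=4.
Step 14. [r9c8∈{2}] r9c8's peers cover all but 2 ⇒ r9c8=2.
Step 15. [r7c6∈{8}] r7c6 is down to just 8, so r7c6=8.
Step 16. [r3c3∈{8}] r3c3 is down to just 8. So r3c3=8.
Step 17. [r1c4∈{6}] only 6 remains possible at r1c4, so r1c4=6.
Step 18. [r4c9∈{6}] only 6 remains possible at r4c9 ⇒ r4c9=6.
Step 19. [r7c5∈{7}] r7c5's peers cover all but 7, so r7c5=7.
Step 20. [r8c4∈{4}] nothing but 4 survives at r8c4. So r8c4=4.
Step 21. [r9c6∈{6}] r9c6 has the single candidate 6 ⇒ r9c6=6.
Step 22. [r6c8∈{9}] r6c8 is down to just 9. So r6c8=9.
Step 23. [r3c4∈{5}] nothing but 5 survives at r3c4, so r3c4=5.
Step 24. [r6c7∈{7}] r6c7 is down to just 7. So r6c7=7.
Step 25. [r7c2∈{5}] r7c2 is down to just 5 ⇒ r7c2=5.
Step 26. [r5c8∈{3}] nothing but 3 survives at r5c8 ⇒ r5c8=3.
Step 27. [r4c6∈{5}] r4c6's peers cover all but 5. So r4c6=5.
Step 28. [r7c3∈{1}] nothing but 1 survives at r7c3 ⇒ r7c3=1.
Step 29. [r2c4∈{9}] r2c4's peers cover all but 9. So r2c4=9.
Step 30. [r6c5∈{1}] nothing but 1 survives at r6c5 ⇒ r6c5=1.
Step 31. [r8c6∈{3}] nothing but 3 survives at r8c6, so r8c6=3.
Step 32. [r3c8∈{1}] nothing but 1 survives at r3c8 ⇒ r3c8=1.
Step 33. [r5c3∈{2}] nothing but 2 survives at r5c3, so r5c3=2.
Step 34. [r4c5∈{2}] nothing but 2 survives at r4c5, so r4c5=2.
Step 35. [r4c2∈{7}] r4c2 has the single candidate 7, so r4c2=7.

Answer: 3 9 7 6 4 1 2 5 8 / 5 1 4 9 8 2 3 6 7 / 2 6 8 5 3 7 9 1 4 / 4 7 9 3 2 5 1 8 6 / 1 8 2 7 6 9 4 3 5 / 6 3 5 8 1 4 7 9 2 / 9 5 1 2 7 8 6 4 3 / 8 2 6 4 9 3 5 7 1 / 7 4 3 1 5 6 8 2 9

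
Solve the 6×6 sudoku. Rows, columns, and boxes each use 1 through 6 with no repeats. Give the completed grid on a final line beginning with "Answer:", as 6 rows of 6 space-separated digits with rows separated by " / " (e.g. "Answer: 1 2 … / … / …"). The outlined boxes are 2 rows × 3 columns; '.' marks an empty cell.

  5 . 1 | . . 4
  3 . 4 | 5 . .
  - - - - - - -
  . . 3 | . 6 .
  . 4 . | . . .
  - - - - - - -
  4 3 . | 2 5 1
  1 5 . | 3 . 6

Step 1. [r2c6∈{2}] r2c6 has the single candidate 2. So r2c6=2.
Step 2. [r4c5∈{1,2,3}] in col 5, 2 fits only at r4c5. So r4c5=2.
Step 3. [r4c3∈{5,6}] 5 has one home in col 3: r4c3 ⇒ r4c3=5.
Step 4. [r1c2∈{2,6}] r1c2 is the only open cell in row 1 admitting 2. So r1c2=2.
Step 5. [r4c4∈{1}] r4c4's peers cover all but 1. So r4c4=1.
Step 6. [r6c3∈{2}] r6c3's peers cover all but 2. So r6c3=2.
Step 7. [r3c6∈{5}] r3c6's peers cover all but 5, so r3c6=5.
Step 8. [r1c4∈{6}] r1c4 has the single candidate 6 ⇒ r1c4=6.
Step 9. [r4c6∈{3}] r4c6 is down to just 3 ⇒ r4c6=3.
Step 10. [r1c5∈{3}] only 3 remains possible at r1c5. So r1c5=3.
Step 11. [r3c4∈{4}] r3c4 has the single candidate 4 ⇒ r3c4=4.
Step 12. [r3c2∈{1}] only 1 remains possible at r3c2 ⇒ r3c2=1.
Step 13. [r2c5∈{1}] r2c5's peers cover all but 1 ⇒ r2c5=1.
Step 14. [r5c3∈{6}] nothing but 6 survives at r5c3 ⇒ r5c3=6.
Step 15. [r2c2∈{6}] r2c2 has the single candidate 6. So r2c2=6.
Step 16. [r3c1∈{2}] r3c1 has the single candidate 2, so r3c1=2.
Step 17. [r4c1∈{6}] only 6 remains possible at r4c1, so r4c1=6.
Step 18. [r6c5∈{4}] r6c5 is down to just 4. So r6c5=4.

Answer: 5 2 1 6 3 4 / 3 6 4 5 1 2 / 2 1 3 4 6 5 / 6 4 5 1 2 3 / 4 3 6 2 5 1 / 1 5 2 3 4 6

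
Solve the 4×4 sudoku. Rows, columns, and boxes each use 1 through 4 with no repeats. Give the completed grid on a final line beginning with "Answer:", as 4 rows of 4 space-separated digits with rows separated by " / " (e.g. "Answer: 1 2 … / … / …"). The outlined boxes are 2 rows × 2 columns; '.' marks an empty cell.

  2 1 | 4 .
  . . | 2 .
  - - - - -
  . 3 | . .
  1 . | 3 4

Step 1. [r2c1∈{3,4}] r2c1 is the only open cell in col 1 admitting 3. So r2c1=3.
Step 2. [r2c4∈{1}] r2c4 is down to just 1 ⇒ r2c4=1.
Step 3. [r4c2∈{2}] r4c2's peers cover all but 2 ⇒ r4c2=2.
Step 4. [r3c4∈{2}] only 2 remains possible at r3c4. So r3c4=2.
Step 5. [r3c3∈{1}] r3c3 has the single candidate 1 ⇒ r3c3=1.
Step 6. [r1c4∈{3}] r1c4 is down to just 3. So r1c4=3.
Step 7. [r2c2∈{4}] r2c2 is down to just 4, so r2c2=4.
Step 8. [r3c1∈{4}] nothing but 4 survives at r3c1. So r3c1=4.

Answer: 2 1 4 3 / 3 4 2 1 / 4 3 1 2 / 1 2 3 4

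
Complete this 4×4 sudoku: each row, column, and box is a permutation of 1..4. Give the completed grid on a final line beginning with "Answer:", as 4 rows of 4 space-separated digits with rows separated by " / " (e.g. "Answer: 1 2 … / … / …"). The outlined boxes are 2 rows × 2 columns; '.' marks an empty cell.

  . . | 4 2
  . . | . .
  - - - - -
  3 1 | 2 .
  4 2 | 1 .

Step 1. [r2c3∈{3}] r2c3's peers cover all but 3, so r2c3=3.
Step 2. [r2c1∈{1,2}] in row 2, 2 fits only at r2c1. So r2c1=2.
Step 3. [r2c2∈{4}] r2c2's peers cover all but 4, so r2c2=4.
Step 4. [r4c4∈{3}] r4c4 has the single candidate 3, so r4c4=3.
Step 5. [r1c1∈{1}] nothing but 1 survives at r1c1 ⇒ r1c1=1.
Step 6. [r3c4∈{4}] nothing but 4 survives at r3c4. So r3c4=4.
Step 7. [r2c4∈{1}] r2c4 is down to just 1. So r2c4=1.
Step 8. [r1c2∈{3}] r1c2 is down to just 3. So r1c2=3.

Answer: 1 3 4 2 / 2 4 3 1 / 3 1 2 4 / 4 2 1 3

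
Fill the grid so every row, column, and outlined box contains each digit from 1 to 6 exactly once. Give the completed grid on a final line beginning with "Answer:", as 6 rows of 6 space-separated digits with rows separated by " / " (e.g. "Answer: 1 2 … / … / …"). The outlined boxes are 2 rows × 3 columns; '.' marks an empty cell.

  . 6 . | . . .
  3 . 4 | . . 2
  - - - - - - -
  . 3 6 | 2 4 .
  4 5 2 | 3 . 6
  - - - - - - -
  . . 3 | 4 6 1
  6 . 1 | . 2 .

Step 1. [r1c3∈{5}] only 5 remains possible at r1c3. So r1c3=5.
Step 2. [r1c4∈{1}] nothing but 1 survives at r1c4 ⇒ r1c4=1.
Step 3. [r6c6∈{3,5}] row 6 places 3 nowhere but r6c6 ⇒ r6c6=3.
Step 4. [r5c2∈{2}] r5c2 is down to just 2, so r5c2=2.
Step 5. [r6c4∈{5}] r6c4 has the single candidate 5. So r6c4=5.
Step 6. [r2c5∈{5}] only 5 remains possible at r2c5 ⇒ r2c5=5.
Step 7. [r3c1∈{1}] only 1 remains possible at r3c1, so r3c1=1.
Step 8. [r6c2∈{4}] r6c2 is down to just 4, so r6c2=4.
Step 9. [r1c6∈{4}] r1c6 has the single candidate 4, so r1c6=4.
Step 10. [r5c1∈{5}] r5c1 has the single candidate 5, so r5c1=5.
Step 11. [r1c1∈{2}] r1c1 has the single candidate 2, so r1c1=2.
Step 12. [r2c4∈{6}] r2c4's peers cover all but 6 ⇒ r2c4=6.
Step 13. [r2c2∈{1}] nothing but 1 survives at r2c2. So r2c2=1.
Step 14. [r3c6∈{5}] r3c6's peers cover all but 5, so r3c6=5.
Step 15. [r1c5∈{3}] r1c5 has the single candidate 3, so r1c5=3.
Step 16. [r4c5∈{1}] only 1 remains possible at r4c5, so r4c5=1.

Answer: 2 6 5 1 3 4 / 3 1 4 6 5 2 / 1 3 6 2 4 5 / 4 5 2 3 1 6 / 5 2 3 4 6 1 / 6 4 1 5 2 3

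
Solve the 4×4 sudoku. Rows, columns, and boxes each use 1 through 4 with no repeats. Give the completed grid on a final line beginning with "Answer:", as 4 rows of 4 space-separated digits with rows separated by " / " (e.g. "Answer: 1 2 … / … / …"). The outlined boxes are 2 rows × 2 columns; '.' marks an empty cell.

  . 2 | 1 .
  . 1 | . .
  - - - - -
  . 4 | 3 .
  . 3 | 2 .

Step 1. [r4c4∈{1,4}] row 4 places 4 nowhere but r4c4 ⇒ r4c4=4.
Step 2. [r1c1∈{3,4}] row 1 places 4 nowhere but r1c1 ⇒ r1c1=4.
Step 3. [r4c1∈{1}] nothing but 1 survives at r4c1, so r4c1=1.
Step 4. [r1c4∈{3}] only 3 remains possible at r1c4. So r1c4=3.
Step 5. [r2c4∈{2}] r2c4's peers cover all but 2 ⇒ r2c4=2.
Step 6. [r2c3∈{4}] r2c3 is down to just 4 ⇒ r2c3=4.
Step 7. [r3c4∈{1}] r3c4 is down to just 1, so r3c4=1.
Step 8. [r2c1∈{3}] r2c1 is down to just 3. So r2c1=3.
Step 9. [r3c1∈{2}] nothing but 2 survives at r3c1, so r3c1=2.

Answer: 4 2 1 3 / 3 1 4 2 / 2 4 3 1 / 1 3 2 4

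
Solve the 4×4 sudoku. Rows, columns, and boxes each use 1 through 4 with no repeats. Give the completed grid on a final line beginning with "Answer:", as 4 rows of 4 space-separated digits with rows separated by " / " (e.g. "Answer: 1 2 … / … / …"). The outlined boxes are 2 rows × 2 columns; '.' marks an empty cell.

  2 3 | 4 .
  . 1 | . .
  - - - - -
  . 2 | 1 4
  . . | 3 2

Step 1. [r4c2∈{4}] r4c2 has the single candidate 4, so r4c2=4.
Step 2. [r3c1∈{3}] nothing but 3 survives at r3c1, so r3c1=3.
Step 3. [r2c1∈{4}] nothing but 4 survives at r2c1. So r2c1=4.
Step 4. [r2c4∈{3}] r2c4's peers cover all but 3. So r2c4=3.
Step 5. [r1c4∈{1}] r1c4 has the single candidate 1 ⇒ r1c4=1.
Step 6. [r4c1∈{1}] r4c1 has the single candidate 1, so r4c1=1.
Step 7. [r2c3∈{2}] r2c3 has the single candidate 2 ⇒ r2c3=2.

Answer: 2 3 4 1 / 4 1 2 3 / 3 2 1 4 / 1 4 3 2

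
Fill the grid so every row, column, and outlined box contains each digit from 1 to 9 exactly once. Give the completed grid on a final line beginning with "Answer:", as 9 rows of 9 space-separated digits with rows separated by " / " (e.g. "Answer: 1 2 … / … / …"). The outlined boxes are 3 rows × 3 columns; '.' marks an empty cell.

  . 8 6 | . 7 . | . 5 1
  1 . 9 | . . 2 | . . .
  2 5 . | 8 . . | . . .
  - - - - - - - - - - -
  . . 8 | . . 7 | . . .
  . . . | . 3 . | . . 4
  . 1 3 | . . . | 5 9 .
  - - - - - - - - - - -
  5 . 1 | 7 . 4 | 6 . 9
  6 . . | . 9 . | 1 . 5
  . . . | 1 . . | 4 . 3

Step 1. [r9c1∈{7,8,9}] r9c1 is the only open cell in col 1 admitting 8. So r9c1=8.
Step 2. [r1c1∈{3,4}] in col 1, 3 fits only at r1c1. So r1c1=3.
Step 3. [r1c4∈{4,9}] 4 has one home in row 1: r1c4. So r1c4=4.
Step 4. [r9c2∈{2,7,9}] r9c2 is the only open cell in row 9 admitting 9, so r9c2=9.
Step 5. [r5c3∈{2,5,7}] r5c3 is the only open cell in col 3 admitting 5, so r5c3=5.
Step 6. [r1c7∈{2,9}] row 1 places 2 nowhere but r1c7 ⇒ r1c7=2.
Step 7. [r3c7∈{3,7,9}] col 7 places 9 nowhere but r3c7, so r3c7=9.
Step 8. [r9c6∈{5,6}] 5 has one home in col 6: r9c6, so r9c6=5.
Step 9. [r9c5∈{2,6}] across row 9, 6 lands solely at r9c5, so r9c5=6.
Step 10. [r4c7∈{3}] r4c7's peers cover all but 3. So r4c7=3.
Step 11. [r7c2∈{2,3}] r7c2 is the only open cell in row 7 admitting 3. So r7c2=3.
Step 12. [r2c5∈{5}] r2c5 has the single candidate 5. So r2c5=5.
Step 13. [r4c4∈{2,5,6,9}] r4c4 is the only open cell in row 4 admitting 5, so r4c4=5.
Step 14. [r5c4∈{2,6,9}] r5c4 is the only open cell in col 4 admitting 9, so r5c4=9.
Step 15. [r5c1∈{7}] r5c1's peers cover all but 7, so r5c1=7.
Step 16. [r2c7∈{7,8}] col 7 places 7 nowhere but r2c7, so r2c7=7.
Step 17. [r3c9∈{6}] r3c9's peers cover all but 6 ⇒ r3c9=6.
Step 18. [r4c9∈{2}] r4c9 has the single candidate 2, so r4c9=2.
Step 19. [r8c2∈{2,4,7}] 7 has one home in col 2: r8c2. So r8c2=7.
Step 20. [r2c2∈{4}] only 4 remains possible at r2c2 ⇒ r2c2=4.
Step 21. [r5c7∈{8}] r5c7 has the single candidate 8 ⇒ r5c7=8.
Step 22. [r6c1∈{4}] r6c1 is down to just 4 ⇒ r6c1=4.
Step 23. [r2c4∈{3,6}] row 2 places 6 nowhere but r2c4. So r2c4=6.
Step 24. [r3c6∈{1,3}] across box 2, 3 lands solely at r3c6. So r3c6=3.
Step 25. [r8c6∈{8}] r8c6 has the single candidate 8. So r8c6=8.
Step 26. [r8c8∈{2}] nothing but 2 survives at r8c8, so r8c8=2.
Step 27. [r5c6∈{1,6}] 1 has one home in col 6: r5c6 ⇒ r5c6=1.
Step 28. [r4c2∈{6}] r4c2 has the single candidate 6. So r4c2=6.
Step 29. [r7c5∈{2}] nothing but 2 survives at r7c5. So r7c5=2.
Step 30. [r2c9∈{8}] r2c9's peers cover all but 8. So r2c9=8.
Step 31. [r6c5∈{8}] r6c5 has the single candidate 8, so r6c5=8.
Step 32. [r3c3∈{7}] r3c3's peers cover all but 7. So r3c3=7.
Step 33. [r9c8∈{7}] nothing but 7 survives at r9c8. So r9c8=7.
Step 34. [r9c3∈{2}] r9c3 has the single candidate 2 ⇒ r9c3=2.
Step 35. [r1c6∈{9}] r1c6's peers cover all but 9, so r1c6=9.
Step 36. [r3c8∈{4}] r3c8's peers cover all but 4 ⇒ r3c8=4.
Step 37. [r4c8∈{1}] r4c8 is down to just 1, so r4c8=1.
Step 38. [r6c4∈{2}] r6c4 is down to just 2. So r6c4=2.
Step 39. [r6c9∈{7}] r6c9 has the single candidate 7 ⇒ r6c9=7.
Step 40. [r6c6∈{6}] nothing but 6 survives at r6c6, so r6c6=6.
Step 41. [r3c5∈{1}] r3c5 has the single candidate 1. So r3c5=1.
Step 42. [r4c1∈{9}] only 9 remains possible at r4c1. So r4c1=9.
Step 43. [r4c5∈{4}] nothing but 4 survives at r4c5 ⇒ r4c5=4.
Step 44. [r8c3∈{4}] nothing but 4 survives at r8c3. So r8c3=4.
Step 45. [r7c8∈{8}] nothing but 8 survives at r7c8 ⇒ r7c8=8.
Step 46. [r8c4∈{3}] r8c4 is down to just 3. So r8c4=3.
Step 47. [r5c8∈{6}] r5c8 has the single candidate 6, so r5c8=6.
Step 48. [r5c2∈{2}] r5c2 is down to just 2, so r5c2=2.
Step 49. [r2c8∈{3}] only 3 remains possible at r2c8. So r2c8=3.

Answer: 3 8 6 4 7 9 2 5 1 / 1 4 9 6 5 2 7 3 8 / 2 5 7 8 1 3 9 4 6 / 9 6 8 5 4 7 3 1 2 / 7 2 5 9 3 1 8 6 4 / 4 1 3 2 8 6 5 9 7 / 5 3 1 7 2 4 6 8 9 / 6 7 4 3 9 8 1 2 5 / 8 9 2 1 6 5 4 7 3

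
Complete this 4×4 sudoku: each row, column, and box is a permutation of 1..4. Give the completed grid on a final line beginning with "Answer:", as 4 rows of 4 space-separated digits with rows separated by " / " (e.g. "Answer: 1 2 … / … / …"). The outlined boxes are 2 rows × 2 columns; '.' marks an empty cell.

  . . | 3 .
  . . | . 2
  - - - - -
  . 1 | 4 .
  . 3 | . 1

Step 1. [r4c1∈{2,4}] 4 has one home in row 4: r4c1 ⇒ r4c1=4.
Step 2. [r1c2∈{2,4}] 2 has one home in col 2: r1c2 ⇒ r1c2=2.
Step 3. [r2c3∈{1}] r2c3 is down to just 1 ⇒ r2c3=1.
Step 4. [r1c1∈{1}] nothing but 1 survives at r1c1, so r1c1=1.
Step 5. [r3c4∈{3}] r3c4 has the single candidate 3 ⇒ r3c4=3.
Step 6. [r4c3∈{2}] only 2 remains possible at r4c3 ⇒ r4c3=2.
Step 7. [r1c4∈{4}] r1c4's peers cover all but 4. So r1c4=4.
Step 8. [r2c2∈{4}] nothing but 4 survives at r2c2 ⇒ r2c2=4.
Step 9. [r3c1∈{2}] only 2 remains possible at r3c1 ⇒ r3c1=2.
Step 10. [r2c1∈{3}] r2c1 has the single candidate 3, so r2c1=3.

Answer: 1 2 3 4 / 3 4 1 2 / 2 1 4 3 / 4 3 2 1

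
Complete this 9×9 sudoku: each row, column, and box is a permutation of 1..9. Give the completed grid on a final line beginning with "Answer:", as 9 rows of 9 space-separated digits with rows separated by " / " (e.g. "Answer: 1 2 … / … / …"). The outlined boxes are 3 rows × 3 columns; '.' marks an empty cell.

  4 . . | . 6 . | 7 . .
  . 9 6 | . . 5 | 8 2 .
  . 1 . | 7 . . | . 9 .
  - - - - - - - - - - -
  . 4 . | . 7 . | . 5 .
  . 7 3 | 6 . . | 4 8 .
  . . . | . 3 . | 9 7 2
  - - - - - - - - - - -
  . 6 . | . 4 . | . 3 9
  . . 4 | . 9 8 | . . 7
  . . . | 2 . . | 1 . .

Step 1. [r9c5∈{5}] r9c5's peers cover all but 5 ⇒ r9c5=5.
Step 2. [r5c1∈{1,2,5,9}] 5 has one home in row 5: r5c1, so r5c1=5.
Step 3. [r7c4∈{1}] nothing but 1 survives at r7c4 ⇒ r7c4=1.
Step 4. [r6c2∈{8}] r6c2 is down to just 8 ⇒ r6c2=8.
Step 5. [r9c2∈{3}] r9c2's peers cover all but 3 ⇒ r9c2=3.
Step 6. [r5c6∈{1,2,9}] across row 5, 9 lands solely at r5c6, so r5c6=9.
Step 7. [r6c3∈{1}] nothing but 1 survives at r6c3 ⇒ r6c3=1.
Step 8. [r3c5∈{2,8}] r3c5 is the only open cell in col 5 admitting 8, so r3c5=8.
Step 9. [r9c9∈{4,6,8}] in col 9, 8 fits only at r9c9 ⇒ r9c9=8.
Step 10. [r5c9∈{1}] only 1 remains possible at r5c9 ⇒ r5c9=1.
Step 11. [r2c1∈{3,7}] across row 2, 7 lands solely at r2c1. So r2c1=7.
Step 12. [r3c1∈{2,3}] r3c1 is the only open cell in col 1 admitting 3 ⇒ r3c1=3.
Step 13. [r1c6∈{1,2,3}] across col 6, 3 lands solely at r1c6. So r1c6=3.
Step 14. [r1c9∈{5}] r1c9 is down to just 5. So r1c9=5.
Step 15. [r1c2∈{2}] only 2 remains possible at r1c2. So r1c2=2.
Step 16. [r2c4∈{4}] nothing but 4 survives at r2c4. So r2c4=4.
Step 17. [r3c7∈{6}] r3c7's peers cover all but 6. So r3c7=6.
Step 18. [r7c6∈{7}] r7c6's peers cover all but 7, so r7c6=7.
Step 19. [r9c1∈{9}] r9c1 has the single candidate 9, so r9c1=9.
Step 20. [r8c2∈{5}] r8c2 is down to just 5 ⇒ r8c2=5.
Step 21. [r8c7∈{2}] nothing but 2 survives at r8c7, so r8c7=2.
Step 22. [r7c1∈{2,8}] 8 has one home in col 1: r7c1. So r7c1=8.
Step 23. [r4c1∈{2,6}] 2 has one home in col 1: r4c1 ⇒ r4c1=2.
Step 24. [r9c8∈{4,6}] row 9 places 4 nowhere but r9c8, so r9c8=4.
Step 25. [r4c9∈{3,6}] across row 4, 6 lands solely at r4c9 ⇒ r4c9=6.
Step 26. [r9c3∈{7}] r9c3 has the single candidate 7. So r9c3=7.
Step 27. [r1c8∈{1}] r1c8's peers cover all but 1, so r1c8=1.
Step 28. [r6c4∈{5}] nothing but 5 survives at r6c4. So r6c4=5.
Step 29. [r6c6∈{4}] r6c6 has the single candidate 4. So r6c6=4.
Step 30. [r8c4∈{3}] r8c4 has the single candidate 3 ⇒ r8c4=3.
Step 31. [r1c3∈{8}] nothing but 8 survives at r1c3. So r1c3=8.
Step 32. [r9c6∈{6}] r9c6 is down to just 6, so r9c6=6.
Step 33. [r3c6∈{2}] r3c6 is down to just 2. So r3c6=2.
Step 34. [r6c1∈{6}] nothing but 6 survives at r6c1, so r6c1=6.
Step 35. [r7c3∈{2}] r7c3 is down to just 2 ⇒ r7c3=2.
Step 36. [r7c7∈{5}] r7c7 has the single candidate 5 ⇒ r7c7=5.
Step 37. [r3c3∈{5}] r3c3 has the single candidate 5. So r3c3=5.
Step 38. [r5c5∈{2}] r5c5 has the single candidate 2 ⇒ r5c5=2.
Step 39. [r4c6∈{1}] r4c6's peers cover all but 1. So r4c6=1.
Step 40. [r2c9∈{3}] r2c9 has the single candidate 3. So r2c9=3.
Step 41. [r3c9∈{4}] r3c9 has the single candidate 4 ⇒ r3c9=4.
Step 42. [r4c7∈{3}] r4c7 has the single candidate 3, so r4c7=3.
Step 43. [r8c8∈{6}] r8c8's peers cover all but 6, so r8c8=6.
Step 44. [r4c4∈{8}] only 8 remains possible at r4c4, so r4c4=8.
Step 45. [r4c3∈{9}] r4c3's peers cover all but 9, so r4c3=9.
Step 46. [r2c5∈{1}] r2c5 is down to just 1 ⇒ r2c5=1.
Step 47. [r8c1∈{1}] r8c1 has the single candidate 1, so r8c1=1.
Step 48. [r1c4∈{9}] r1c4 has the single candidate 9. So r1c4=9.

Answer: 4 2 8 9 6 3 7 1 5 / 7 9 6 4 1 5 8 2 3 / 3 1 5 7 8 2 6 9 4 / 2 4 9 8 7 1 3 5 6 / 5 7 3 6 2 9 4 8 1 / 6 8 1 5 3 4 9 7 2 / 8 6 2 1 4 7 5 3 9 / 1 5 4 3 9 8 2 6 7 / 9 3 7 2 5 6 1 4 8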